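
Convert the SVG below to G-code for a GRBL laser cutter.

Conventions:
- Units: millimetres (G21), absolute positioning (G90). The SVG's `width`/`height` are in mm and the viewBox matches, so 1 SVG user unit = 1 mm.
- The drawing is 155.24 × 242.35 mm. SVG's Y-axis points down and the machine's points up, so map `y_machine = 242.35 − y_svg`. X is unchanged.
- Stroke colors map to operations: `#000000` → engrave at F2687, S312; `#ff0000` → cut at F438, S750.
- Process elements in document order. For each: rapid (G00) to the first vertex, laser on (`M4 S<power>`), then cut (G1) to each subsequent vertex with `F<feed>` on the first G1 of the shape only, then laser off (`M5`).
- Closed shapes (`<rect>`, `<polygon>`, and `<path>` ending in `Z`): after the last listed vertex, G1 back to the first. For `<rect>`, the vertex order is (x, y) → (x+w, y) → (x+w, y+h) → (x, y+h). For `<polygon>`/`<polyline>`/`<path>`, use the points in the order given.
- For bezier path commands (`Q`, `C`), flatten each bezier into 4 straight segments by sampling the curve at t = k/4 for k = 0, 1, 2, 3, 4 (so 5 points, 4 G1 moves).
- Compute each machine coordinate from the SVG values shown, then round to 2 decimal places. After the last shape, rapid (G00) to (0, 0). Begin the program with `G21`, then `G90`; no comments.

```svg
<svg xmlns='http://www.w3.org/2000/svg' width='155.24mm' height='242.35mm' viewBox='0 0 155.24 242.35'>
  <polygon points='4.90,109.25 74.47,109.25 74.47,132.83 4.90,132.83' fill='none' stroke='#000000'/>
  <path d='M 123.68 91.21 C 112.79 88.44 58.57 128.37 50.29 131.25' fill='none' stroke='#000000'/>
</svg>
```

G21
G90
G00 X4.90 Y133.10
M4 S312
G1 X74.47 Y133.10 F2687
G1 X74.47 Y109.52
G1 X4.90 Y109.52
G1 X4.90 Y133.10
M5
G00 X123.68 Y151.14
M4 S312
G1 X108.78 Y146.46 F2687
G1 X86.01 Y133.24
G1 X63.72 Y118.96
G1 X50.29 Y111.10
M5
G00 X0.00 Y0.00

1 u = 1 mm; y_m = 242.35 − y.

[1] `<polygon>` rectangle, #000000→engrave S312 F2687: (4.90,133.10) → (74.47,133.10) → (74.47,109.52) → (4.90,109.52) → (4.90,133.10) (closed)

[2] `<path>` cubic bezier, #000000→engrave S312 F2687: (123.68,151.14) → (108.78,146.46) → (86.01,133.24) → (63.72,118.96) → (50.29,111.10)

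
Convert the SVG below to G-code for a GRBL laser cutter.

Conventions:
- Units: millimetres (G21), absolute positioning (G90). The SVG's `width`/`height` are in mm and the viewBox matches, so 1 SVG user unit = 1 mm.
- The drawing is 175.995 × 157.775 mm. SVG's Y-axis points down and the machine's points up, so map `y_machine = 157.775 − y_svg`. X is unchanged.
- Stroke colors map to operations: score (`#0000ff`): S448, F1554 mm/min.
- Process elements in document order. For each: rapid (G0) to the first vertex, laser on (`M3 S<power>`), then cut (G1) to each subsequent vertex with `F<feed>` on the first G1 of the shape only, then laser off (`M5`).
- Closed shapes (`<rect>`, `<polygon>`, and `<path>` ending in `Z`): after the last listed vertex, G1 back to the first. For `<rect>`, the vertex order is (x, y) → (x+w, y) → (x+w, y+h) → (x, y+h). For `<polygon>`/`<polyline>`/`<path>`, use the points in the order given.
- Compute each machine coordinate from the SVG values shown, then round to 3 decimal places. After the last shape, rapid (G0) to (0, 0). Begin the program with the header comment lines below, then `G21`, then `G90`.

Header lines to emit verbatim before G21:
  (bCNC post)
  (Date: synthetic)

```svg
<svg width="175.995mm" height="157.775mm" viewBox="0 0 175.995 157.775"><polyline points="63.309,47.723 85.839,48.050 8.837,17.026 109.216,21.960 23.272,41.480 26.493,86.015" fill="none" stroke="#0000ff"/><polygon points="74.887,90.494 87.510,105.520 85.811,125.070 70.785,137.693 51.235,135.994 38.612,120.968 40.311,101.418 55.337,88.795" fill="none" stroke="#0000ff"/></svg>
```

Since the viewBox matches the mm dimensions, user units are millimetres directly. The only transform is the Y-flip y_m = 157.775 − y_svg.

Shape 1 is a open polyline drawn with `<polyline>`. Its stroke #0000ff means score at S448, F1554. After flipping Y the toolpath is (63.309,110.052) → (85.839,109.725) → (8.837,140.749) → (109.216,135.815) → (23.272,116.295) → (26.493,71.760).

Shape 2 is a regular polygon drawn with `<polygon>`. Its stroke #0000ff means score at S448, F1554. After flipping Y the toolpath is (74.887,67.281) → (87.510,52.255) → (85.811,32.705) → (70.785,20.082) → (51.235,21.781) → (38.612,36.807) → (40.311,56.357) → (55.337,68.980) → (74.887,67.281), returning to the start.

(bCNC post)
(Date: synthetic)
G21
G90
G0 X63.309 Y110.052
M3 S448
G1 X85.839 Y109.725 F1554
G1 X8.837 Y140.749
G1 X109.216 Y135.815
G1 X23.272 Y116.295
G1 X26.493 Y71.760
M5
G0 X74.887 Y67.281
M3 S448
G1 X87.510 Y52.255 F1554
G1 X85.811 Y32.705
G1 X70.785 Y20.082
G1 X51.235 Y21.781
G1 X38.612 Y36.807
G1 X40.311 Y56.357
G1 X55.337 Y68.980
G1 X74.887 Y67.281
M5
G0 X0.000 Y0.000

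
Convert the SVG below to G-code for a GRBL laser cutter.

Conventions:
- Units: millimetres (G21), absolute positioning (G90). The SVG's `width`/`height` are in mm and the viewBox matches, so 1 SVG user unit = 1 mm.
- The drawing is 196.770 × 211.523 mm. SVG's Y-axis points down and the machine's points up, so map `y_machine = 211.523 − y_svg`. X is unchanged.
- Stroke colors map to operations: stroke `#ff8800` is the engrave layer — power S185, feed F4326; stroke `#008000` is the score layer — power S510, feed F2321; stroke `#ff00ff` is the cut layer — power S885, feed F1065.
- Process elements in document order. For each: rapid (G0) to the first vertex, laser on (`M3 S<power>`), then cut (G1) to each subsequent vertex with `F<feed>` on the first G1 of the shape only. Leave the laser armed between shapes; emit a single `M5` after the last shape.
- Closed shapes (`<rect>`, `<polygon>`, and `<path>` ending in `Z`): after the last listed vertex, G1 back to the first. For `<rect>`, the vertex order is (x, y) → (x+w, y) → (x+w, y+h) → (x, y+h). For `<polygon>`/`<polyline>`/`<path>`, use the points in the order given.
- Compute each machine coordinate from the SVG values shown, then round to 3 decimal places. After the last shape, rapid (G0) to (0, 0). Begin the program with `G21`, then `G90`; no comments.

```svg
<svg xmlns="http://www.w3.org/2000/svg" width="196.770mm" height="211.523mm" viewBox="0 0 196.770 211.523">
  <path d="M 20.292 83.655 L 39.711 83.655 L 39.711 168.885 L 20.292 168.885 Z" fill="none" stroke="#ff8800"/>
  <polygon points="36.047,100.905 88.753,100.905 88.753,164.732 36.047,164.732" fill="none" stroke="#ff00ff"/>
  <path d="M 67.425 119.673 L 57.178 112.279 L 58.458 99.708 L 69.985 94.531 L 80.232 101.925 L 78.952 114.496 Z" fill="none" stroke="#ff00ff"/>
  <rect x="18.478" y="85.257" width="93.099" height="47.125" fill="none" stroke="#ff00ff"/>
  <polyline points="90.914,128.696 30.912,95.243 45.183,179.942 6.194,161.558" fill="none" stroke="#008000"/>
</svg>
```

1 u = 1 mm; y_m = 211.523 − y.

[1] `<path>` rectangle, #ff8800→engrave S185 F4326: (20.292,127.868) → (39.711,127.868) → (39.711,42.638) → (20.292,42.638) → (20.292,127.868) (closed)

[2] `<polygon>` rectangle, #ff00ff→cut S885 F1065: (36.047,110.618) → (88.753,110.618) → (88.753,46.791) → (36.047,46.791) → (36.047,110.618) (closed)

[3] `<path>` regular polygon, #ff00ff→cut S885 F1065: (67.425,91.850) → (57.178,99.244) → (58.458,111.815) → (69.985,116.992) → (80.232,109.598) → (78.952,97.027) → (67.425,91.850) (closed)

[4] `<rect>` rectangle, #ff00ff→cut S885 F1065: (18.478,126.266) → (111.577,126.266) → (111.577,79.141) → (18.478,79.141) → (18.478,126.266) (closed)

[5] `<polyline>` open polyline, #008000→score S510 F2321: (90.914,82.827) → (30.912,116.280) → (45.183,31.581) → (6.194,49.965)

G21
G90
G0 X20.292 Y127.868
M3 S185
G1 X39.711 Y127.868 F4326
G1 X39.711 Y42.638
G1 X20.292 Y42.638
G1 X20.292 Y127.868
G0 X36.047 Y110.618
M3 S885
G1 X88.753 Y110.618 F1065
G1 X88.753 Y46.791
G1 X36.047 Y46.791
G1 X36.047 Y110.618
G0 X67.425 Y91.850
M3 S885
G1 X57.178 Y99.244 F1065
G1 X58.458 Y111.815
G1 X69.985 Y116.992
G1 X80.232 Y109.598
G1 X78.952 Y97.027
G1 X67.425 Y91.850
G0 X18.478 Y126.266
M3 S885
G1 X111.577 Y126.266 F1065
G1 X111.577 Y79.141
G1 X18.478 Y79.141
G1 X18.478 Y126.266
G0 X90.914 Y82.827
M3 S510
G1 X30.912 Y116.280 F2321
G1 X45.183 Y31.581
G1 X6.194 Y49.965
M5
G0 X0.000 Y0.000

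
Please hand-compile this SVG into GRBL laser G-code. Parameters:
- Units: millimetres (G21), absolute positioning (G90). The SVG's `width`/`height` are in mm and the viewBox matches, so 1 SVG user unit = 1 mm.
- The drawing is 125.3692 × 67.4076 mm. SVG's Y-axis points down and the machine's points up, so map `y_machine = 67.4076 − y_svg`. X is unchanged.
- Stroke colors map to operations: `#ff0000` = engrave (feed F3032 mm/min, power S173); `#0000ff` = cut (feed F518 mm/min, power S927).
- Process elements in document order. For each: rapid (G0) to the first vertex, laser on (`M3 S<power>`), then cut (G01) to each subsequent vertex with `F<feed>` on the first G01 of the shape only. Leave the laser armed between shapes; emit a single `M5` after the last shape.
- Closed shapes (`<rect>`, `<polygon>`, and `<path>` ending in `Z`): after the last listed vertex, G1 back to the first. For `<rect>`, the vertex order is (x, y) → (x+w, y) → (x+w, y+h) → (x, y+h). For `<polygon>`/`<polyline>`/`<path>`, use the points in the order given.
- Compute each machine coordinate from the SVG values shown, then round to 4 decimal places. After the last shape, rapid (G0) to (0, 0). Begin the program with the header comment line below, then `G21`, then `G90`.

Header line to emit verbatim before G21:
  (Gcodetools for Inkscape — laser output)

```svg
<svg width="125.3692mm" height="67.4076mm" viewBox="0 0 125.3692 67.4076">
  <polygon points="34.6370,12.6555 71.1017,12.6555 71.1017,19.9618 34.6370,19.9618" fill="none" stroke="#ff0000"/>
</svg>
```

(Gcodetools for Inkscape — laser output)
G21
G90
G0 X34.6370 Y54.7521
M3 S173
G01 X71.1017 Y54.7521 F3032
G01 X71.1017 Y47.4458
G01 X34.6370 Y47.4458
G01 X34.6370 Y54.7521
M5
G0 X0.0000 Y0.0000

1 u = 1 mm; y_m = 67.4076 − y.

[1] `<polygon>` rectangle, #ff0000→engrave S173 F3032: (34.6370,54.7521) → (71.1017,54.7521) → (71.1017,47.4458) → (34.6370,47.4458) → (34.6370,54.7521) (closed)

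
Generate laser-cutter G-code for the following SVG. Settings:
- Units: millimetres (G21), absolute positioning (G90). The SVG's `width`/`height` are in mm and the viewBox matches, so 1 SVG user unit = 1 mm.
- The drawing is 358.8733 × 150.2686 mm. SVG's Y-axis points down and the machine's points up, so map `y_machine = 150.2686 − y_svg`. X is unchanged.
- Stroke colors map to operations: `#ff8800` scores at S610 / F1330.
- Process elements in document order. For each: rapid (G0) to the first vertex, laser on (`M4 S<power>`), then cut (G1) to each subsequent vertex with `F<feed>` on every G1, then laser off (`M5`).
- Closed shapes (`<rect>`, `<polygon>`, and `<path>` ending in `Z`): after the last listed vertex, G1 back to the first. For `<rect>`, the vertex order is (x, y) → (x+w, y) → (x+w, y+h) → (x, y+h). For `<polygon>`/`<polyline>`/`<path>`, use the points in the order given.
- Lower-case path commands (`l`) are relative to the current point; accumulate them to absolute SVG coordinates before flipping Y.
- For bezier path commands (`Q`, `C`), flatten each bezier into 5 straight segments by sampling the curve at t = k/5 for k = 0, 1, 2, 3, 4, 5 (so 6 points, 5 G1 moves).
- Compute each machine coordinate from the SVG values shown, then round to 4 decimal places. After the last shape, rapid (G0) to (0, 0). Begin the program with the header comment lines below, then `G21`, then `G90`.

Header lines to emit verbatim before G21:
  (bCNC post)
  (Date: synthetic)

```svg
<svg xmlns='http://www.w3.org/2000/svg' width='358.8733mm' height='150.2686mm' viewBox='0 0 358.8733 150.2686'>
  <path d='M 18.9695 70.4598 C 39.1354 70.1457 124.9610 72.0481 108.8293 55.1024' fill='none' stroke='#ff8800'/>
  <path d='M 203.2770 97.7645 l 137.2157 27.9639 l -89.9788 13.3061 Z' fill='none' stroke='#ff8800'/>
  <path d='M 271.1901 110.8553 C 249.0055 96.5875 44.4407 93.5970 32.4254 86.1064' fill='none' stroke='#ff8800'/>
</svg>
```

Since the viewBox matches the mm dimensions, user units are millimetres directly. The only transform is the Y-flip y_m = 150.2686 − y_svg.

Shape 1 is a cubic bezier drawn with `<path>`. Its stroke #ff8800 means score at S610, F1330. After flipping Y the toolpath is (18.9695,79.8088) → (37.6073,79.8998) → (63.9577,80.4699) → (89.9753,82.5303) → (107.6144,87.0920) → (108.8293,95.1662).

Shape 2 is a closed polygon drawn with `<path>`. Its stroke #ff8800 means score at S610, F1330. After flipping Y the toolpath is (203.2770,52.5041) → (340.4927,24.5402) → (250.5139,11.2341) → (203.2770,52.5041), returning to the start.

Shape 3 is a cubic bezier drawn with `<path>`. Its stroke #ff8800 means score at S610, F1330. After flipping Y the toolpath is (271.1901,39.4133) → (238.9932,46.7469) → (181.0216,52.1313) → (115.2720,56.3238) → (59.7411,60.0816) → (32.4254,64.1622).

(bCNC post)
(Date: synthetic)
G21
G90
G0 X18.9695 Y79.8088
M4 S610
G1 X37.6073 Y79.8998 F1330
G1 X63.9577 Y80.4699 F1330
G1 X89.9753 Y82.5303 F1330
G1 X107.6144 Y87.0920 F1330
G1 X108.8293 Y95.1662 F1330
M5
G0 X203.2770 Y52.5041
M4 S610
G1 X340.4927 Y24.5402 F1330
G1 X250.5139 Y11.2341 F1330
G1 X203.2770 Y52.5041 F1330
M5
G0 X271.1901 Y39.4133
M4 S610
G1 X238.9932 Y46.7469 F1330
G1 X181.0216 Y52.1313 F1330
G1 X115.2720 Y56.3238 F1330
G1 X59.7411 Y60.0816 F1330
G1 X32.4254 Y64.1622 F1330
M5
G0 X0.0000 Y0.0000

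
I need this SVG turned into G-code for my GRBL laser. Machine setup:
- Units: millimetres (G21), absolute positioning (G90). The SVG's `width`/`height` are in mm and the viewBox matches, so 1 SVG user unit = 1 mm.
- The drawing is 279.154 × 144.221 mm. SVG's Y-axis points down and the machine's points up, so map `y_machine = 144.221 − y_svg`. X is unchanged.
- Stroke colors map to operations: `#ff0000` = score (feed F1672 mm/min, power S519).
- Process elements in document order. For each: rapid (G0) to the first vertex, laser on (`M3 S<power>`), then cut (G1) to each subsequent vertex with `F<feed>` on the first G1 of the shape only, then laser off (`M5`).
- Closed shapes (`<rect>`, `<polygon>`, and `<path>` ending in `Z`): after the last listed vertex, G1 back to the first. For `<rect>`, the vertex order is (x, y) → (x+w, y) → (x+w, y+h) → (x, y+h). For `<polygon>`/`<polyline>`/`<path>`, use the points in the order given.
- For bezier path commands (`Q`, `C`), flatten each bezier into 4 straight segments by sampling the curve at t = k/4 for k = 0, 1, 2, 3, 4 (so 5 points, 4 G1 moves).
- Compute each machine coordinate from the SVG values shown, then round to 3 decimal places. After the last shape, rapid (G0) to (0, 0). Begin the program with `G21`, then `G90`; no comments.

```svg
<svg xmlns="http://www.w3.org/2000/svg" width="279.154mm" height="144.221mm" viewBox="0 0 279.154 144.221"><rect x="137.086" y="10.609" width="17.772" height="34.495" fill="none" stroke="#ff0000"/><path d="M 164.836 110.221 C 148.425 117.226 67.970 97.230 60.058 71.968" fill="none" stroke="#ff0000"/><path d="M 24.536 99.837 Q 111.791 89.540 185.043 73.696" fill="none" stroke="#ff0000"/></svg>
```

G21
G90
G0 X137.086 Y133.612
M3 S519
G1 X154.858 Y133.612 F1672
G1 X154.858 Y99.117
G1 X137.086 Y99.117
G1 X137.086 Y133.612
M5
G0 X164.836 Y34.000
M3 S519
G1 X142.654 Y33.469 F1672
G1 X109.260 Y41.026
G1 X77.460 Y54.633
G1 X60.058 Y72.253
M5
G0 X24.536 Y44.384
M3 S519
G1 X67.288 Y49.879 F1672
G1 X108.290 Y56.068
G1 X147.542 Y62.950
G1 X185.043 Y70.525
M5
G0 X0.000 Y0.000

1 u = 1 mm; y_m = 144.221 − y.

[1] `<rect>` rectangle, #ff0000→score S519 F1672: (137.086,133.612) → (154.858,133.612) → (154.858,99.117) → (137.086,99.117) → (137.086,133.612) (closed)

[2] `<path>` cubic bezier, #ff0000→score S519 F1672: (164.836,34.000) → (142.654,33.469) → (109.260,41.026) → (77.460,54.633) → (60.058,72.253)

[3] `<path>` quadratic bezier, #ff0000→score S519 F1672: (24.536,44.384) → (67.288,49.879) → (108.290,56.068) → (147.542,62.950) → (185.043,70.525)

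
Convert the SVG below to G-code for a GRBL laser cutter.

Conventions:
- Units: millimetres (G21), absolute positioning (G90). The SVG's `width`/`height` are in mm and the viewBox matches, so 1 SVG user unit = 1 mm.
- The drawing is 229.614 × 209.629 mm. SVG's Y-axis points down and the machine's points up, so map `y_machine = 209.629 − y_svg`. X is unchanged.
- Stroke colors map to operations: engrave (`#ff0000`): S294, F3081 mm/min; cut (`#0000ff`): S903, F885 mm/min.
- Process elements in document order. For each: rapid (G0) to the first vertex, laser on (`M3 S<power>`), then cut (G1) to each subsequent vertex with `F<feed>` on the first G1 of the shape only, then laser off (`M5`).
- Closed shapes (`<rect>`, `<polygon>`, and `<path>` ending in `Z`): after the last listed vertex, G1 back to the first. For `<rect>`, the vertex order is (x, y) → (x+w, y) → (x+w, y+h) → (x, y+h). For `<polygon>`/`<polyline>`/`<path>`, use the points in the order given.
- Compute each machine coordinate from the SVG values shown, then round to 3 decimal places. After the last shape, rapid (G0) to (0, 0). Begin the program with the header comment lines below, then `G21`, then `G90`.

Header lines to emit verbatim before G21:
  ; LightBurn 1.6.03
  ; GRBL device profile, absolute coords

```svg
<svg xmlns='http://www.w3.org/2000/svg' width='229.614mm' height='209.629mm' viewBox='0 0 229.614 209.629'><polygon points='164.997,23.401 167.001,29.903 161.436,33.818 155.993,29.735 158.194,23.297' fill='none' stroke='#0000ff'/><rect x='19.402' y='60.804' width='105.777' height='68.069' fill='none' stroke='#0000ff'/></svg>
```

1 u = 1 mm; y_m = 209.629 − y.

[1] `<polygon>` regular polygon, #0000ff→cut S903 F885: (164.997,186.228) → (167.001,179.726) → (161.436,175.811) → (155.993,179.894) → (158.194,186.332) → (164.997,186.228) (closed)

[2] `<rect>` rectangle, #0000ff→cut S903 F885: (19.402,148.825) → (125.179,148.825) → (125.179,80.756) → (19.402,80.756) → (19.402,148.825) (closed)

; LightBurn 1.6.03
; GRBL device profile, absolute coords
G21
G90
G0 X164.997 Y186.228
M3 S903
G1 X167.001 Y179.726 F885
G1 X161.436 Y175.811
G1 X155.993 Y179.894
G1 X158.194 Y186.332
G1 X164.997 Y186.228
M5
G0 X19.402 Y148.825
M3 S903
G1 X125.179 Y148.825 F885
G1 X125.179 Y80.756
G1 X19.402 Y80.756
G1 X19.402 Y148.825
M5
G0 X0.000 Y0.000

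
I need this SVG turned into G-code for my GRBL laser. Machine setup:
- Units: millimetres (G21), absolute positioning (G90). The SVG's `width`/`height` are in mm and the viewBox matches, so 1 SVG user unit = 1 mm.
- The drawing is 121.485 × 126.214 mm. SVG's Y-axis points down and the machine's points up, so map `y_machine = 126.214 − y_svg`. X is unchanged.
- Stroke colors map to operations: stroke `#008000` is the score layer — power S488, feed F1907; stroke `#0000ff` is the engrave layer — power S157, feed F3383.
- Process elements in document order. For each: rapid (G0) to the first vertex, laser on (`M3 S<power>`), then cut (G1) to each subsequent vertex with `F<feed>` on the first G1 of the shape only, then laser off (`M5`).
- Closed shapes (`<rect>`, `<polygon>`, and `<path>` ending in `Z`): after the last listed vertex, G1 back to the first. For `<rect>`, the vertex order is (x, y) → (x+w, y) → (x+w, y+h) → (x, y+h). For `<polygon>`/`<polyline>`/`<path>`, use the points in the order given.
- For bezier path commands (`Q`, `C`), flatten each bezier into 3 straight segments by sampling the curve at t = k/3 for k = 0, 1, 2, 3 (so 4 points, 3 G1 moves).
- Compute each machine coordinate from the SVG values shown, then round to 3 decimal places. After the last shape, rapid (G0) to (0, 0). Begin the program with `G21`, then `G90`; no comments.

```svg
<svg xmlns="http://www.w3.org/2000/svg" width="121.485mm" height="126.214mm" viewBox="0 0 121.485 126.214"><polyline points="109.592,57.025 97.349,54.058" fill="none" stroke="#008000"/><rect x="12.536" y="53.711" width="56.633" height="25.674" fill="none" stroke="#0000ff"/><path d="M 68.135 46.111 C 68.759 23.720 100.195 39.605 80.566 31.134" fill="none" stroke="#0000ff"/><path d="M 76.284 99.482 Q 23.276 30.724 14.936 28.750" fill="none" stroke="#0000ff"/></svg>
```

Since the viewBox matches the mm dimensions, user units are millimetres directly. The only transform is the Y-flip y_m = 126.214 − y_svg.

Shape 1 is a line segment drawn with `<polyline>`. Its stroke #008000 means score at S488, F1907. After flipping Y the toolpath is (109.592,69.189) → (97.349,72.156).

Shape 2 is a rectangle drawn with `<rect>`. Its stroke #0000ff means engrave at S157, F3383. After flipping Y the toolpath is (12.536,72.503) → (69.169,72.503) → (69.169,46.829) → (12.536,46.829) → (12.536,72.503), returning to the start.

Shape 3 is a cubic bezier drawn with `<path>`. Its stroke #0000ff means engrave at S157, F3383. After flipping Y the toolpath is (68.135,80.103) → (75.997,92.055) → (86.206,92.408) → (80.566,95.080).

Shape 4 is a quadratic bezier drawn with `<path>`. Its stroke #0000ff means engrave at S157, F3383. After flipping Y the toolpath is (76.284,26.732) → (45.908,65.150) → (25.459,88.728) → (14.936,97.464).

G21
G90
G0 X109.592 Y69.189
M3 S488
G1 X97.349 Y72.156 F1907
M5
G0 X12.536 Y72.503
M3 S157
G1 X69.169 Y72.503 F3383
G1 X69.169 Y46.829
G1 X12.536 Y46.829
G1 X12.536 Y72.503
M5
G0 X68.135 Y80.103
M3 S157
G1 X75.997 Y92.055 F3383
G1 X86.206 Y92.408
G1 X80.566 Y95.080
M5
G0 X76.284 Y26.732
M3 S157
G1 X45.908 Y65.150 F3383
G1 X25.459 Y88.728
G1 X14.936 Y97.464
M5
G0 X0.000 Y0.000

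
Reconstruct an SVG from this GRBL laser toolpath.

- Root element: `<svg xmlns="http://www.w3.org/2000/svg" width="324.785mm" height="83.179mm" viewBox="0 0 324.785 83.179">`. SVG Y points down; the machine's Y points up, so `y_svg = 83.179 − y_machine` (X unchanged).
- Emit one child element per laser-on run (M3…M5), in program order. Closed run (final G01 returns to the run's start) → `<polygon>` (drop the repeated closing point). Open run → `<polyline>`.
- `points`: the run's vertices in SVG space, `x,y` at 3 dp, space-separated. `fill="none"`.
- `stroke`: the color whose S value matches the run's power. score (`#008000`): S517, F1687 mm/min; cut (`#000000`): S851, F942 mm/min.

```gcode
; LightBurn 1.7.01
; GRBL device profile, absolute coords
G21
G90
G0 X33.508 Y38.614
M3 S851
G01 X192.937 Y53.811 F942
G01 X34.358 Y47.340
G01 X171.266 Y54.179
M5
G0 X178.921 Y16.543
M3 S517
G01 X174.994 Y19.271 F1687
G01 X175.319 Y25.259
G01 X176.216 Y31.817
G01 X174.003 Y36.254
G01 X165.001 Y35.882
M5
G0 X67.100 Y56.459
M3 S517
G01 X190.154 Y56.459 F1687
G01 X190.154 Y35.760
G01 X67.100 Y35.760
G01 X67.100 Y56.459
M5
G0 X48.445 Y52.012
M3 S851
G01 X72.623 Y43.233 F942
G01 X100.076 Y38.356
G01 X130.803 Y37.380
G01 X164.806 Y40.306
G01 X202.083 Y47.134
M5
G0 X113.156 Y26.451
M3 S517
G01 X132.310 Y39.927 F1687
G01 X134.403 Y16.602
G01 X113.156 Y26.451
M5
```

<svg xmlns="http://www.w3.org/2000/svg" width="324.785mm" height="83.179mm" viewBox="0 0 324.785 83.179">
  <polyline points="33.508,44.565 192.937,29.368 34.358,35.839 171.266,29.000" fill="none" stroke="#000000"/>
  <polyline points="178.921,66.636 174.994,63.908 175.319,57.920 176.216,51.362 174.003,46.925 165.001,47.297" fill="none" stroke="#008000"/>
  <polygon points="67.100,26.720 190.154,26.720 190.154,47.419 67.100,47.419" fill="none" stroke="#008000"/>
  <polyline points="48.445,31.167 72.623,39.946 100.076,44.823 130.803,45.799 164.806,42.873 202.083,36.045" fill="none" stroke="#000000"/>
  <polygon points="113.156,56.728 132.310,43.252 134.403,66.577" fill="none" stroke="#008000"/>
</svg>

Machine Y-up, SVG Y-down with viewBox height 83.179, so y_svg = 83.179 − y_machine; X carries over.

Run 1: the run's S851 means `#000000` (cut). The run is open, so emit a `<polyline>` with points (Y-flipped): 33.508,44.565 192.937,29.368 34.358,35.839 171.266,29.000.

Run 2: the run's S517 means `#008000` (score). The run is open, so emit a `<polyline>` with points (Y-flipped): 178.921,66.636 174.994,63.908 175.319,57.920 176.216,51.362 174.003,46.925 165.001,47.297.

Run 3: power S517 maps to stroke `#008000` (score). The run returns to its start, so emit a `<polygon>` with points (Y-flipped): 67.100,26.720 190.154,26.720 190.154,47.419 67.100,47.419.

Run 4: the run's S851 means `#000000` (cut). The run is open, so emit a `<polyline>` with points (Y-flipped): 48.445,31.167 72.623,39.946 100.076,44.823 130.803,45.799 164.806,42.873 202.083,36.045.

Run 5: S517 ⇒ score layer `#008000`. The run returns to its start, so emit a `<polygon>` with points (Y-flipped): 113.156,56.728 132.310,43.252 134.403,66.577.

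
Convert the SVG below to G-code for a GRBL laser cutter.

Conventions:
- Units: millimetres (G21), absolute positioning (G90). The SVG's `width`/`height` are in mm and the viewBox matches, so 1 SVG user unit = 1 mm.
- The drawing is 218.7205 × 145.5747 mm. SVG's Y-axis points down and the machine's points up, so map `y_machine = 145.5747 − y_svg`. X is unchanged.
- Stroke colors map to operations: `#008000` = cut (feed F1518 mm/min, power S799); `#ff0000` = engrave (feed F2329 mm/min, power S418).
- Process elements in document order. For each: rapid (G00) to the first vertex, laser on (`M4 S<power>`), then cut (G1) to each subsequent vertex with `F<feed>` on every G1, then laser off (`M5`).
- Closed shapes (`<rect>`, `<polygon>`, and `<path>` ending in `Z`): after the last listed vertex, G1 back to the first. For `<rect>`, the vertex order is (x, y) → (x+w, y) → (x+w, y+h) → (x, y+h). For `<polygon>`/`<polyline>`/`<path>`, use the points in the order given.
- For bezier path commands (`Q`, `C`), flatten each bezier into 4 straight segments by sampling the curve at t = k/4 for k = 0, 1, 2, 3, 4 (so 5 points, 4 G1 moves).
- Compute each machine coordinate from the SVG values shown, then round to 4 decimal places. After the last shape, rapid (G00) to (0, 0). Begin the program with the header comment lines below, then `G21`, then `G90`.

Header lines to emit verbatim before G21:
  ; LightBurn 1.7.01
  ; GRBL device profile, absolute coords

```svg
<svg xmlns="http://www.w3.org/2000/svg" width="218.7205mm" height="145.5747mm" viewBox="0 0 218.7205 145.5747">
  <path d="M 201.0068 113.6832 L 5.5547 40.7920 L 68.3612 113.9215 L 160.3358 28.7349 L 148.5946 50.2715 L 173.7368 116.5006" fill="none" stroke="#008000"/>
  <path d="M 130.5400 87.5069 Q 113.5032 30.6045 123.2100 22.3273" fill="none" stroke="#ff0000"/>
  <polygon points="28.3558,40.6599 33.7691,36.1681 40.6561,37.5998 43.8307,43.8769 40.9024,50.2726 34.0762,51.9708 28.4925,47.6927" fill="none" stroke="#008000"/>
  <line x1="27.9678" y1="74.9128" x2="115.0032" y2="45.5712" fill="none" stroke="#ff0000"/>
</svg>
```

1 u = 1 mm; y_m = 145.5747 − y.

[1] `<path>` open polyline, #008000→cut S799 F1518: (201.0068,31.8915) → (5.5547,104.7827) → (68.3612,31.6532) → (160.3358,116.8398) → (148.5946,95.3032) → (173.7368,29.0741)

[2] `<path>` quadratic bezier, #ff0000→engrave S418 F2329: (130.5400,58.0678) → (123.6931,83.4799) → (120.1891,102.8139) → (120.0281,116.0697) → (123.2100,123.2474)

[3] `<polygon>` regular polygon, #008000→cut S799 F1518: (28.3558,104.9148) → (33.7691,109.4066) → (40.6561,107.9749) → (43.8307,101.6978) → (40.9024,95.3021) → (34.0762,93.6039) → (28.4925,97.8820) → (28.3558,104.9148) (closed)

[4] `<line>` line segment, #ff0000→engrave S418 F2329: (27.9678,70.6619) → (115.0032,100.0035)

; LightBurn 1.7.01
; GRBL device profile, absolute coords
G21
G90
G00 X201.0068 Y31.8915
M4 S799
G1 X5.5547 Y104.7827 F1518
G1 X68.3612 Y31.6532 F1518
G1 X160.3358 Y116.8398 F1518
G1 X148.5946 Y95.3032 F1518
G1 X173.7368 Y29.0741 F1518
M5
G00 X130.5400 Y58.0678
M4 S418
G1 X123.6931 Y83.4799 F2329
G1 X120.1891 Y102.8139 F2329
G1 X120.0281 Y116.0697 F2329
G1 X123.2100 Y123.2474 F2329
M5
G00 X28.3558 Y104.9148
M4 S799
G1 X33.7691 Y109.4066 F1518
G1 X40.6561 Y107.9749 F1518
G1 X43.8307 Y101.6978 F1518
G1 X40.9024 Y95.3021 F1518
G1 X34.0762 Y93.6039 F1518
G1 X28.4925 Y97.8820 F1518
G1 X28.3558 Y104.9148 F1518
M5
G00 X27.9678 Y70.6619
M4 S418
G1 X115.0032 Y100.0035 F2329
M5
G00 X0.0000 Y0.0000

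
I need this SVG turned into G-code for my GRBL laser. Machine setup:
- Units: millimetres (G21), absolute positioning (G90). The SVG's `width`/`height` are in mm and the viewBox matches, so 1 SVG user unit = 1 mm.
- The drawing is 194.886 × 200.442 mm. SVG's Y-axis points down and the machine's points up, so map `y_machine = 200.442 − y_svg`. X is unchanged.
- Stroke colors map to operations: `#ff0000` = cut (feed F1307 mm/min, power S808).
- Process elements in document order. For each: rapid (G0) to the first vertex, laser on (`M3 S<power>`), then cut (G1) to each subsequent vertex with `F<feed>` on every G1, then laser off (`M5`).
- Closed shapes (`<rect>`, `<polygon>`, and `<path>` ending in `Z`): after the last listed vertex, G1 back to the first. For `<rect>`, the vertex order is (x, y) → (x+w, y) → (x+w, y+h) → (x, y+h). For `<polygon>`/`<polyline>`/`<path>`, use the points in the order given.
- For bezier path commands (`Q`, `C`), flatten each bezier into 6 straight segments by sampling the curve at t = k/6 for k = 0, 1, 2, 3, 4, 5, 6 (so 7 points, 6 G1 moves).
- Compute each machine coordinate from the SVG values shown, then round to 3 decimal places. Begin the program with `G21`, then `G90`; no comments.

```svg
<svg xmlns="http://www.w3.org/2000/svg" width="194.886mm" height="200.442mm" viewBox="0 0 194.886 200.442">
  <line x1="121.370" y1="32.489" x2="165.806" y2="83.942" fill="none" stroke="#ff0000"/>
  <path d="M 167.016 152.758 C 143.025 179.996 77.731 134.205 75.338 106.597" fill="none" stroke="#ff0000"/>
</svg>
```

viewBox `0 0 194.886 200.442` with mm width/height → 1 unit = 1 mm. Flip: y_m = 200.442 − y_svg.

**Shape 1** — `<line>` line segment, stroke `#ff0000` → cut (S808, F1307). Machine vertices: (121.370,167.953) → (165.806,116.500). Open path.

**Shape 2** — `<path>` cubic bezier, stroke `#ff0000` → cut (S808, F1307). Control points (SVG): P0=(167.016,152.758), P1=(143.025,179.996), P2=(77.731,134.205), P3=(75.338,106.597); sampled at t=k/6. Machine vertices: (167.016,47.684) → (152.061,39.728) → (133.117,41.411) → (113.078,50.197) → (94.839,63.554) → (81.294,78.948) → (75.338,93.845). Open path.

G21
G90
G0 X121.370 Y167.953
M3 S808
G1 X165.806 Y116.500 F1307
M5
G0 X167.016 Y47.684
M3 S808
G1 X152.061 Y39.728 F1307
G1 X133.117 Y41.411 F1307
G1 X113.078 Y50.197 F1307
G1 X94.839 Y63.554 F1307
G1 X81.294 Y78.948 F1307
G1 X75.338 Y93.845 F1307
M5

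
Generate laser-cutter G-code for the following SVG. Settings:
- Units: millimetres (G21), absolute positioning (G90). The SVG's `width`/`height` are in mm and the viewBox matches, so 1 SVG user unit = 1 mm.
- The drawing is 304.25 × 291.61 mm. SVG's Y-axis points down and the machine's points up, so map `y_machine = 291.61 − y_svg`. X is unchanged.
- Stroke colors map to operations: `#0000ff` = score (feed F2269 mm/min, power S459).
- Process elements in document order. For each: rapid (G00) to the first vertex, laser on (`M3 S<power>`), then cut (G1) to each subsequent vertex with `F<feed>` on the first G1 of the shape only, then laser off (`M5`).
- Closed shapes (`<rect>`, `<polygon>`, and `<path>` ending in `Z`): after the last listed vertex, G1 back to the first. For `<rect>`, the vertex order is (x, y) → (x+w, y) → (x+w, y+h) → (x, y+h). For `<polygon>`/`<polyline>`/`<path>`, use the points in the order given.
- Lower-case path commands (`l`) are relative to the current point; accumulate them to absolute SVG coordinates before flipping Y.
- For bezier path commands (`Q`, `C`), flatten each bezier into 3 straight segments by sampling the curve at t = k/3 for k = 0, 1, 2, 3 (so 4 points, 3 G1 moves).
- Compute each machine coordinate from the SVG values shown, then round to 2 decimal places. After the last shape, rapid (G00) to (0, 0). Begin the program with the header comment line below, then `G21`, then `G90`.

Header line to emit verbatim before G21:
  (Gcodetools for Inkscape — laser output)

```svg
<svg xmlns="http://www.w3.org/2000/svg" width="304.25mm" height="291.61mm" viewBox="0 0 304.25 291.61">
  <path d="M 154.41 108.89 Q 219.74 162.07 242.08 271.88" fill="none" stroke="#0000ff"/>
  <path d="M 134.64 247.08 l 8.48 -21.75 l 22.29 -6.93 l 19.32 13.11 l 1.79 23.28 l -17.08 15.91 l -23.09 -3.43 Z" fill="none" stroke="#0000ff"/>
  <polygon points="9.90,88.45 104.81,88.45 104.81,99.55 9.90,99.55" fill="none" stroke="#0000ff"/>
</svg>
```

(Gcodetools for Inkscape — laser output)
G21
G90
G00 X154.41 Y182.72
M3 S459
G1 X193.19 Y140.97 F2269
G1 X222.41 Y86.64
G1 X242.08 Y19.73
M5
G00 X134.64 Y44.53
M3 S459
G1 X143.12 Y66.28 F2269
G1 X165.41 Y73.21
G1 X184.73 Y60.10
G1 X186.52 Y36.82
G1 X169.44 Y20.91
G1 X146.35 Y24.34
G1 X134.64 Y44.53
M5
G00 X9.90 Y203.16
M3 S459
G1 X104.81 Y203.16 F2269
G1 X104.81 Y192.06
G1 X9.90 Y192.06
G1 X9.90 Y203.16
M5
G00 X0.00 Y0.00

1 u = 1 mm; y_m = 291.61 − y.

[1] `<path>` quadratic bezier, #0000ff→score S459 F2269: (154.41,182.72) → (193.19,140.97) → (222.41,86.64) → (242.08,19.73)

[2] `<path>` regular polygon, #0000ff→score S459 F2269: (134.64,44.53) → (143.12,66.28) → (165.41,73.21) → (184.73,60.10) → (186.52,36.82) → (169.44,20.91) → (146.35,24.34) → (134.64,44.53) (closed)

[3] `<polygon>` rectangle, #0000ff→score S459 F2269: (9.90,203.16) → (104.81,203.16) → (104.81,192.06) → (9.90,192.06) → (9.90,203.16) (closed)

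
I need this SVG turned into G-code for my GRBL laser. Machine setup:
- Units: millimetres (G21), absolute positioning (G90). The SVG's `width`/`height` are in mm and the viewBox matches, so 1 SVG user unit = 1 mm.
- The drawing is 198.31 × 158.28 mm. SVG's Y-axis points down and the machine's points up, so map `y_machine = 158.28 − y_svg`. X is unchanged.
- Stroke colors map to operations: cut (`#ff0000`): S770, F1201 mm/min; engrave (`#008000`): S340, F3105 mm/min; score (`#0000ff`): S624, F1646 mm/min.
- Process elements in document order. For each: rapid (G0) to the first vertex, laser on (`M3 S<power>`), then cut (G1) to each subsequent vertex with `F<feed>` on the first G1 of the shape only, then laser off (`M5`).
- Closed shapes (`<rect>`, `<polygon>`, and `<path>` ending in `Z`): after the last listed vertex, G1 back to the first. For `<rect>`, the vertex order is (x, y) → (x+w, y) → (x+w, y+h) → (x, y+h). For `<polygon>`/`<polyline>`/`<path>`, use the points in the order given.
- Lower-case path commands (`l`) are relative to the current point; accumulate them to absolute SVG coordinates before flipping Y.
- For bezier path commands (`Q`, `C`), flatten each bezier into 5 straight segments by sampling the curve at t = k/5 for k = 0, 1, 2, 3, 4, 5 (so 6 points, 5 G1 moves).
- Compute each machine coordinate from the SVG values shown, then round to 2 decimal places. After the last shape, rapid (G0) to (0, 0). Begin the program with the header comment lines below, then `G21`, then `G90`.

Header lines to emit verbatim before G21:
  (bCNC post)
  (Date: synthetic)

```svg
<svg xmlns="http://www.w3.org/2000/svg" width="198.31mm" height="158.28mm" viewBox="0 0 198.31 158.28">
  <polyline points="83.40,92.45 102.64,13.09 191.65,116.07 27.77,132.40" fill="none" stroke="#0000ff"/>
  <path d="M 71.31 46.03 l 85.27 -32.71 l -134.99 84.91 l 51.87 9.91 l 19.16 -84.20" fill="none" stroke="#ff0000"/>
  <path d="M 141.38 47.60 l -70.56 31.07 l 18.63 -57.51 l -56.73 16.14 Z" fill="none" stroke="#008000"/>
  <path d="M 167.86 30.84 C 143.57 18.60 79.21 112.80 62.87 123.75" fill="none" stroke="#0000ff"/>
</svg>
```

(bCNC post)
(Date: synthetic)
G21
G90
G0 X83.40 Y65.83
M3 S624
G1 X102.64 Y145.19 F1646
G1 X191.65 Y42.21
G1 X27.77 Y25.88
M5
G0 X71.31 Y112.25
M3 S770
G1 X156.58 Y144.96 F1201
G1 X21.59 Y60.05
G1 X73.46 Y50.14
G1 X92.62 Y134.34
M5
G0 X141.38 Y110.68
M3 S340
G1 X70.82 Y79.61 F3105
G1 X89.45 Y137.12
G1 X32.72 Y120.98
G1 X141.38 Y110.68
M5
G0 X167.86 Y127.44
M3 S624
G1 X149.18 Y123.53 F1646
G1 X125.12 Y103.18
G1 X99.89 Y75.49
G1 X77.73 Y49.57
G1 X62.87 Y34.53
M5
G0 X0.00 Y0.00

Since the viewBox matches the mm dimensions, user units are millimetres directly. The only transform is the Y-flip y_m = 158.28 − y_svg.

Shape 1 is a open polyline drawn with `<polyline>`. Its stroke #0000ff means score at S624, F1646. After flipping Y the toolpath is (83.40,65.83) → (102.64,145.19) → (191.65,42.21) → (27.77,25.88).

Shape 2 is a open polyline drawn with `<path>`. Its stroke #ff0000 means cut at S770, F1201. After flipping Y the toolpath is (71.31,112.25) → (156.58,144.96) → (21.59,60.05) → (73.46,50.14) → (92.62,134.34).

Shape 3 is a closed polygon drawn with `<path>`. Its stroke #008000 means engrave at S340, F3105. After flipping Y the toolpath is (141.38,110.68) → (70.82,79.61) → (89.45,137.12) → (32.72,120.98) → (141.38,110.68), returning to the start.

Shape 4 is a cubic bezier drawn with `<path>`. Its stroke #0000ff means score at S624, F1646. After flipping Y the toolpath is (167.86,127.44) → (149.18,123.53) → (125.12,103.18) → (99.89,75.49) → (77.73,49.57) → (62.87,34.53).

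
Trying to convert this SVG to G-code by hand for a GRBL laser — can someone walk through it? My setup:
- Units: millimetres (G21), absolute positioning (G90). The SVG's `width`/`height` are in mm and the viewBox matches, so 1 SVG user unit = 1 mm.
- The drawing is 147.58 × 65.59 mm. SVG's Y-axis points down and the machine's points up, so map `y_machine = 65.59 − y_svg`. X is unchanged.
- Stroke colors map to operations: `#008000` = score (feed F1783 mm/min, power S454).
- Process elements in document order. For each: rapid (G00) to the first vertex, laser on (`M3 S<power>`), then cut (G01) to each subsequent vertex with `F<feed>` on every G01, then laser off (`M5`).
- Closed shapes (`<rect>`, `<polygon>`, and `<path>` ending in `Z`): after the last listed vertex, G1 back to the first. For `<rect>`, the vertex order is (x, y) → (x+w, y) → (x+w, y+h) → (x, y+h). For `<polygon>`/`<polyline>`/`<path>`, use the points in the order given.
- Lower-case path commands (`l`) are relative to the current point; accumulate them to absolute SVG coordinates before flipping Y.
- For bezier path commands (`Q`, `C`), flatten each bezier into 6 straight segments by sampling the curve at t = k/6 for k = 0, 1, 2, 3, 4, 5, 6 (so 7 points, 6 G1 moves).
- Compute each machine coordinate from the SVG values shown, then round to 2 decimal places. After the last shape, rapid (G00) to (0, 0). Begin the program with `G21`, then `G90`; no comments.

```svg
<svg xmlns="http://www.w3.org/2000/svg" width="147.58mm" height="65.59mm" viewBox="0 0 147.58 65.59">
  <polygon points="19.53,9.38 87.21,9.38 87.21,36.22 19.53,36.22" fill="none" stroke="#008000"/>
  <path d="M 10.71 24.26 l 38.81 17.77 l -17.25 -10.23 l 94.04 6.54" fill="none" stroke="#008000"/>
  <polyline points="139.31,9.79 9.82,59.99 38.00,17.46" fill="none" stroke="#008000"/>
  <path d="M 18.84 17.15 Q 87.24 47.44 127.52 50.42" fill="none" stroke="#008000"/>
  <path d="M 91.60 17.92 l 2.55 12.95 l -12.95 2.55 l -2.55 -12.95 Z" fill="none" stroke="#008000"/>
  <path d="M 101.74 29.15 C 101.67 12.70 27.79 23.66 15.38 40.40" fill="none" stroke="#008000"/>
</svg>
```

G21
G90
G00 X19.53 Y56.21
M3 S454
G01 X87.21 Y56.21 F1783
G01 X87.21 Y29.37 F1783
G01 X19.53 Y29.37 F1783
G01 X19.53 Y56.21 F1783
M5
G00 X10.71 Y41.33
M3 S454
G01 X49.52 Y23.56 F1783
G01 X32.27 Y33.79 F1783
G01 X126.31 Y27.25 F1783
M5
G00 X139.31 Y55.80
M3 S454
G01 X9.82 Y5.60 F1783
G01 X38.00 Y48.13 F1783
M5
G00 X18.84 Y48.44
M3 S454
G01 X40.86 Y39.10 F1783
G01 X61.32 Y31.28 F1783
G01 X80.21 Y24.98 F1783
G01 X97.54 Y20.19 F1783
G01 X113.31 Y16.92 F1783
G01 X127.52 Y15.17 F1783
M5
G00 X91.60 Y47.67
M3 S454
G01 X94.15 Y34.72 F1783
G01 X81.20 Y32.17 F1783
G01 X78.65 Y45.12 F1783
G01 X91.60 Y47.67 F1783
M5
G00 X101.74 Y36.44
M3 S454
G01 X96.18 Y42.48 F1783
G01 X82.08 Y44.55 F1783
G01 X63.19 Y43.26 F1783
G01 X43.27 Y39.20 F1783
G01 X26.08 Y32.98 F1783
G01 X15.38 Y25.19 F1783
M5
G00 X0.00 Y0.00

1 u = 1 mm; y_m = 65.59 − y.

[1] `<polygon>` rectangle, #008000→score S454 F1783: (19.53,56.21) → (87.21,56.21) → (87.21,29.37) → (19.53,29.37) → (19.53,56.21) (closed)

[2] `<path>` open polyline, #008000→score S454 F1783: (10.71,41.33) → (49.52,23.56) → (32.27,33.79) → (126.31,27.25)

[3] `<polyline>` open polyline, #008000→score S454 F1783: (139.31,55.80) → (9.82,5.60) → (38.00,48.13)

[4] `<path>` quadratic bezier, #008000→score S454 F1783: (18.84,48.44) → (40.86,39.10) → (61.32,31.28) → (80.21,24.98) → (97.54,20.19) → (113.31,16.92) → (127.52,15.17)

[5] `<path>` regular polygon, #008000→score S454 F1783: (91.60,47.67) → (94.15,34.72) → (81.20,32.17) → (78.65,45.12) → (91.60,47.67) (closed)

[6] `<path>` cubic bezier, #008000→score S454 F1783: (101.74,36.44) → (96.18,42.48) → (82.08,44.55) → (63.19,43.26) → (43.27,39.20) → (26.08,32.98) → (15.38,25.19)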